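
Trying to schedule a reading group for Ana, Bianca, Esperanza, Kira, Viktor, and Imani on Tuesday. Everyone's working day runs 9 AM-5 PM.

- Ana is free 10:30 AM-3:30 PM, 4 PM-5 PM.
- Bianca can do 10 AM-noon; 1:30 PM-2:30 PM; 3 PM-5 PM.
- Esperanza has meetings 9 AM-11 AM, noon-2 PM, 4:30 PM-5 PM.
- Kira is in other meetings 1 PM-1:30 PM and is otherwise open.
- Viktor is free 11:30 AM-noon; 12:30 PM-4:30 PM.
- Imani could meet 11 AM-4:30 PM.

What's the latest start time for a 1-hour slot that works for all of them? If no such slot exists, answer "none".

none

Ana free: 10:30-15:30, 16:00-17:00.
Bianca free: 10:00-12:00, 13:30-14:30, 15:00-17:00.
Esperanza free: 11:00-12:00, 14:00-16:30 (invert busy blocks within the working day).
Kira free: 09:00-13:00, 13:30-17:00 (invert busy blocks within the working day).
Viktor free: 11:30-12:00, 12:30-16:30.
Imani free: 11:00-16:30.
Ana ∩ Bianca: 10:30-12:00, 13:30-14:30, 15:00-15:30, 16:00-17:00.
Ana ∩ Bianca ∩ Esperanza: 11:00-12:00, 14:00-14:30, 15:00-15:30, 16:00-16:30.
Ana ∩ Bianca ∩ Esperanza ∩ Kira: 11:00-12:00, 14:00-14:30, 15:00-15:30, 16:00-16:30.
Ana ∩ Bianca ∩ Esperanza ∩ Kira ∩ Viktor: 11:30-12:00, 14:00-14:30, 15:00-15:30, 16:00-16:30.
Ana ∩ Bianca ∩ Esperanza ∩ Kira ∩ Viktor ∩ Imani: 11:30-12:00, 14:00-14:30, 15:00-15:30, 16:00-16:30.
So the common availability across everyone is 11:30-12:00, 14:00-14:30, 15:00-15:30, 16:00-16:30.
No common window is at least 60 minutes long.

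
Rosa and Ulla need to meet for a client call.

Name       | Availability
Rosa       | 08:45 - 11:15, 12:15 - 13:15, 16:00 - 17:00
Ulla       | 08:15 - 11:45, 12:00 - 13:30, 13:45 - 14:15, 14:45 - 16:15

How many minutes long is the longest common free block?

150

Rosa ∩ Ulla: 08:45-11:15, 12:15-13:15, 16:00-16:15.
The longest is 08:45-11:15 at 150 minutes.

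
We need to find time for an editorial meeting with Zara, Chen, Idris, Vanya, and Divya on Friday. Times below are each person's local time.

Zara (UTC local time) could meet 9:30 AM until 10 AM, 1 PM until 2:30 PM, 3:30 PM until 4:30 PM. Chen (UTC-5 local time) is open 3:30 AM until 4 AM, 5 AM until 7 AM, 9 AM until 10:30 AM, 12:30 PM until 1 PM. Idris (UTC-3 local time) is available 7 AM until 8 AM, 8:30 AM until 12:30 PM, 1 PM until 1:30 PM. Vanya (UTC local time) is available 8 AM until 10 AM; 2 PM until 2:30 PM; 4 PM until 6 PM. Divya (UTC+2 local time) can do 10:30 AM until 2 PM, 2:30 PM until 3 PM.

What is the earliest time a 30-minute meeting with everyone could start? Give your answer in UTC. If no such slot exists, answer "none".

none

Zara in UTC: 09:30-10:00, 13:00-14:30, 15:30-16:30.
Chen in UTC: 08:30-09:00, 10:00-12:00, 14:00-15:30, 17:30-18:00 (add 5h to convert from UTC-5).
Idris in UTC: 10:00-11:00, 11:30-15:30, 16:00-16:30 (add 3h to convert from UTC-3).
Vanya in UTC: 08:00-10:00, 14:00-14:30, 16:00-18:00.
Divya in UTC: 08:30-12:00, 12:30-13:00 (subtract 2h to convert from UTC+2).
Zara ∩ Chen: 14:00-14:30.
Zara ∩ Chen ∩ Idris: 14:00-14:30.
Zara ∩ Chen ∩ Idris ∩ Vanya: 14:00-14:30.
Zara ∩ Chen ∩ Idris ∩ Vanya ∩ Divya: ∅.
There is no time when everyone is free.
No common window is at least 30 minutes long.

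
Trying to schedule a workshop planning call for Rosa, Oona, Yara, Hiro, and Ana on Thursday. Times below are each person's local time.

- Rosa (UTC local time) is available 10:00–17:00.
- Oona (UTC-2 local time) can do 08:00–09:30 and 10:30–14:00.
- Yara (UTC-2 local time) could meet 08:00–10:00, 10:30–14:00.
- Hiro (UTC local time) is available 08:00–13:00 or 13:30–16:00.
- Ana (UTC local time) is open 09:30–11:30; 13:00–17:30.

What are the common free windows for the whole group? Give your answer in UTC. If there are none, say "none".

10:00-11:30, 13:30-16:00

Rosa in UTC: 10:00-17:00.
Oona in UTC: 10:00-11:30, 12:30-16:00 (add 2h to convert from UTC-2).
Yara in UTC: 10:00-12:00, 12:30-16:00 (add 2h to convert from UTC-2).
Hiro in UTC: 08:00-13:00, 13:30-16:00.
Ana in UTC: 09:30-11:30, 13:00-17:30.
Rosa ∩ Oona: 10:00-11:30, 12:30-16:00.
Rosa ∩ Oona ∩ Yara: 10:00-11:30, 12:30-16:00.
Rosa ∩ Oona ∩ Yara ∩ Hiro: 10:00-11:30, 12:30-13:00, 13:30-16:00.
Rosa ∩ Oona ∩ Yara ∩ Hiro ∩ Ana: 10:00-11:30, 13:30-16:00.
So the common availability across everyone is 10:00-11:30, 13:30-16:00.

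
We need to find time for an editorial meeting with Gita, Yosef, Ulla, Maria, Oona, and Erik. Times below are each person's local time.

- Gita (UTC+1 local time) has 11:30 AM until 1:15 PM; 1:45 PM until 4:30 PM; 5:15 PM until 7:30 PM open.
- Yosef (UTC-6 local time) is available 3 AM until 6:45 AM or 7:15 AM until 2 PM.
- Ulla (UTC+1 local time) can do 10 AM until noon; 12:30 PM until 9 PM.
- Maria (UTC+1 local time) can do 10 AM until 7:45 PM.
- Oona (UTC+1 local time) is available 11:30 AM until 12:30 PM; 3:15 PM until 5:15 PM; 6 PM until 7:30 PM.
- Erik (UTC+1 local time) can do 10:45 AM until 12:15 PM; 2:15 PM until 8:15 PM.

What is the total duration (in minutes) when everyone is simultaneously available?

Gita in UTC: 10:30-12:15, 12:45-15:30, 16:15-18:30 (subtract 1h to convert from UTC+1).
Yosef in UTC: 09:00-12:45, 13:15-20:00 (add 6h to convert from UTC-6).
Ulla in UTC: 09:00-11:00, 11:30-20:00 (subtract 1h to convert from UTC+1).
Maria in UTC: 09:00-18:45 (subtract 1h to convert from UTC+1).
Oona in UTC: 10:30-11:30, 14:15-16:15, 17:00-18:30 (subtract 1h to convert from UTC+1).
Erik in UTC: 09:45-11:15, 13:15-19:15 (subtract 1h to convert from UTC+1).
Gita ∩ Yosef: 10:30-12:15, 13:15-15:30, 16:15-18:30.
Gita ∩ Yosef ∩ Ulla: 10:30-11:00, 11:30-12:15, 13:15-15:30, 16:15-18:30.
Gita ∩ Yosef ∩ Ulla ∩ Maria: 10:30-11:00, 11:30-12:15, 13:15-15:30, 16:15-18:30.
Gita ∩ Yosef ∩ Ulla ∩ Maria ∩ Oona: 10:30-11:00, 14:15-15:30, 17:00-18:30.
Gita ∩ Yosef ∩ Ulla ∩ Maria ∩ Oona ∩ Erik: 10:30-11:00, 14:15-15:30, 17:00-18:30.
So the common availability across everyone is 10:30-11:00, 14:15-15:30, 17:00-18:30.
Summing the common windows: 30 + 75 + 90 = 195 minutes.

195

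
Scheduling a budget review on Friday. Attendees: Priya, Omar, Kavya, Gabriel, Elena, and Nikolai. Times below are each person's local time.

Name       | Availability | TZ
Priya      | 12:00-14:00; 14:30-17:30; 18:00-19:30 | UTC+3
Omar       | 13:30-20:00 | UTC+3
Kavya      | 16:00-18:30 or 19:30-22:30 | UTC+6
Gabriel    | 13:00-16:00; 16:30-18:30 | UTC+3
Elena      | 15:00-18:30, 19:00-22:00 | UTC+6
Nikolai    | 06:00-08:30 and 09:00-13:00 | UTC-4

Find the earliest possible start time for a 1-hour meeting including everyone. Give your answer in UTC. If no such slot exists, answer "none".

11:30

Priya in UTC: 09:00-11:00, 11:30-14:30, 15:00-16:30 (subtract 3h to convert from UTC+3).
Omar in UTC: 10:30-17:00 (subtract 3h to convert from UTC+3).
Kavya in UTC: 10:00-12:30, 13:30-16:30 (subtract 6h to convert from UTC+6).
Gabriel in UTC: 10:00-13:00, 13:30-15:30 (subtract 3h to convert from UTC+3).
Elena in UTC: 09:00-12:30, 13:00-16:00 (subtract 6h to convert from UTC+6).
Nikolai in UTC: 10:00-12:30, 13:00-17:00 (add 4h to convert from UTC-4).
Priya ∩ Omar: 10:30-11:00, 11:30-14:30, 15:00-16:30.
Priya ∩ Omar ∩ Kavya: 10:30-11:00, 11:30-12:30, 13:30-14:30, 15:00-16:30.
Priya ∩ Omar ∩ Kavya ∩ Gabriel: 10:30-11:00, 11:30-12:30, 13:30-14:30, 15:00-15:30.
Priya ∩ Omar ∩ Kavya ∩ Gabriel ∩ Elena: 10:30-11:00, 11:30-12:30, 13:30-14:30, 15:00-15:30.
Priya ∩ Omar ∩ Kavya ∩ Gabriel ∩ Elena ∩ Nikolai: 10:30-11:00, 11:30-12:30, 13:30-14:30, 15:00-15:30.
The first common window of at least 60 minutes is 11:30-12:30, so the earliest start is 11:30.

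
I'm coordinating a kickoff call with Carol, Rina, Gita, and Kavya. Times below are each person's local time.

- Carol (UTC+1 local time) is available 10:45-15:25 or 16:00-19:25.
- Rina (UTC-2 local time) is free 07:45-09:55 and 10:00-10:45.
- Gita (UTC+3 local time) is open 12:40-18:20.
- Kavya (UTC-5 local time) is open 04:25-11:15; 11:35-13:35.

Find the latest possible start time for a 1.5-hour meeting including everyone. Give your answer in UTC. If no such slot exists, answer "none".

10:25

Carol in UTC: 09:45-14:25, 15:00-18:25 (subtract 1h to convert from UTC+1).
Rina in UTC: 09:45-11:55, 12:00-12:45 (add 2h to convert from UTC-2).
Gita in UTC: 09:40-15:20 (subtract 3h to convert from UTC+3).
Kavya in UTC: 09:25-16:15, 16:35-18:35 (add 5h to convert from UTC-5).
Carol ∩ Rina: 09:45-11:55, 12:00-12:45.
Carol ∩ Rina ∩ Gita: 09:45-11:55, 12:00-12:45.
Carol ∩ Rina ∩ Gita ∩ Kavya: 09:45-11:55, 12:00-12:45.
The last common window of at least 90 minutes is 09:45-11:55; a 90-minute meeting can start as late as 10:25 and still end by 11:55.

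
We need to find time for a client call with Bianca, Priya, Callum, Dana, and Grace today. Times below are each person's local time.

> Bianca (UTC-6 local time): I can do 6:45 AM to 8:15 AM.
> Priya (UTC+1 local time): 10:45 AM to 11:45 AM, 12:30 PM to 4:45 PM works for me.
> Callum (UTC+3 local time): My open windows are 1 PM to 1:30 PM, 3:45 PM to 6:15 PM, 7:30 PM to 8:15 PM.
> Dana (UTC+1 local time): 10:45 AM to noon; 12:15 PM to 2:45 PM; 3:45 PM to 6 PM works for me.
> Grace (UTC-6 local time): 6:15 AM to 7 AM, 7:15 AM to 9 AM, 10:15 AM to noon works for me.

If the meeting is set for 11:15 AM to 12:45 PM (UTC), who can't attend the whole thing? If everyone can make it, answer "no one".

Bianca, Callum, Grace, Priya

Bianca in UTC: 12:45-14:15 (add 6h to convert from UTC-6).
Priya in UTC: 09:45-10:45, 11:30-15:45 (subtract 1h to convert from UTC+1).
Callum in UTC: 10:00-10:30, 12:45-15:15, 16:30-17:15 (subtract 3h to convert from UTC+3).
Dana in UTC: 09:45-11:00, 11:15-13:45, 14:45-17:00 (subtract 1h to convert from UTC+1).
Grace in UTC: 12:15-13:00, 13:15-15:00, 16:15-18:00 (add 6h to convert from UTC-6).
Bianca: not fully free for 11:15-12:45. Priya: not fully free for 11:15-12:45. Callum: not fully free for 11:15-12:45. Dana: free for 11:15-12:45. Grace: not fully free for 11:15-12:45.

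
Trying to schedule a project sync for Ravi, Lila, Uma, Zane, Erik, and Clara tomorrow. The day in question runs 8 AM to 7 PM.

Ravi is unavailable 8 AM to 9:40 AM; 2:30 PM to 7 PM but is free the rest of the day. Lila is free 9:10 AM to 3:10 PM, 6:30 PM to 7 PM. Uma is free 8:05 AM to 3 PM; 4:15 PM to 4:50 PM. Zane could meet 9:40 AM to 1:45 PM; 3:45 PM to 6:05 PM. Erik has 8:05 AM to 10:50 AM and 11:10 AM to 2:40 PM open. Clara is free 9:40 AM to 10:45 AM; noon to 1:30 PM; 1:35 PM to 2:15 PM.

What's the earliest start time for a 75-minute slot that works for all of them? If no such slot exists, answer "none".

12:00

Ravi free: 09:40-14:30 (invert busy blocks within the working day).
Lila free: 09:10-15:10, 18:30-19:00.
Uma free: 08:05-15:00, 16:15-16:50.
Zane free: 09:40-13:45, 15:45-18:05.
Erik free: 08:05-10:50, 11:10-14:40.
Clara free: 09:40-10:45, 12:00-13:30, 13:35-14:15.
Ravi ∩ Lila: 09:40-14:30.
Ravi ∩ Lila ∩ Uma: 09:40-14:30.
Ravi ∩ Lila ∩ Uma ∩ Zane: 09:40-13:45.
Ravi ∩ Lila ∩ Uma ∩ Zane ∩ Erik: 09:40-10:50, 11:10-13:45.
Ravi ∩ Lila ∩ Uma ∩ Zane ∩ Erik ∩ Clara: 09:40-10:45, 12:00-13:30, 13:35-13:45.
Those are the intersection windows.
The first common window of at least 75 minutes is 12:00-13:30, so the earliest start is 12:00.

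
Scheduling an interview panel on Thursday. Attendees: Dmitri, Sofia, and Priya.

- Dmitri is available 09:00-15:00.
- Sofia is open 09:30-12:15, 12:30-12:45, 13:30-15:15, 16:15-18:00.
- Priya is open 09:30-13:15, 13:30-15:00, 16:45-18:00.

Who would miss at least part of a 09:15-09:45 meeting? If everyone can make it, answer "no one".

Priya, Sofia

Dmitri: free for 09:15-09:45. Sofia: not fully free for 09:15-09:45. Priya: not fully free for 09:15-09:45.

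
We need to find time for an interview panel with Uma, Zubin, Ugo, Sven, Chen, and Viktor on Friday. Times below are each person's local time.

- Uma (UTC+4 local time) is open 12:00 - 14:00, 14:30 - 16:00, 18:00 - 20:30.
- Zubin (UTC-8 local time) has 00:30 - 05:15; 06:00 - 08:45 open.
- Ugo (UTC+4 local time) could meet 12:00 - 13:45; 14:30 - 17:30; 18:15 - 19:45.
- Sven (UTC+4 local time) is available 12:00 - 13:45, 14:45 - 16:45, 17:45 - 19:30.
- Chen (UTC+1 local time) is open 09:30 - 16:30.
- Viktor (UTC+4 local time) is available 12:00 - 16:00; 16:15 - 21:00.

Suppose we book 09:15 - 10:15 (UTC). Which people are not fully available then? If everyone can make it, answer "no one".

Sven, Ugo, Uma

Uma in UTC: 08:00-10:00, 10:30-12:00, 14:00-16:30 (subtract 4h to convert from UTC+4).
Zubin in UTC: 08:30-13:15, 14:00-16:45 (add 8h to convert from UTC-8).
Ugo in UTC: 08:00-09:45, 10:30-13:30, 14:15-15:45 (subtract 4h to convert from UTC+4).
Sven in UTC: 08:00-09:45, 10:45-12:45, 13:45-15:30 (subtract 4h to convert from UTC+4).
Chen in UTC: 08:30-15:30 (subtract 1h to convert from UTC+1).
Viktor in UTC: 08:00-12:00, 12:15-17:00 (subtract 4h to convert from UTC+4).
Uma: not fully free for 09:15-10:15. Zubin: free for 09:15-10:15. Ugo: not fully free for 09:15-10:15. Sven: not fully free for 09:15-10:15. Chen: free for 09:15-10:15. Viktor: free for 09:15-10:15.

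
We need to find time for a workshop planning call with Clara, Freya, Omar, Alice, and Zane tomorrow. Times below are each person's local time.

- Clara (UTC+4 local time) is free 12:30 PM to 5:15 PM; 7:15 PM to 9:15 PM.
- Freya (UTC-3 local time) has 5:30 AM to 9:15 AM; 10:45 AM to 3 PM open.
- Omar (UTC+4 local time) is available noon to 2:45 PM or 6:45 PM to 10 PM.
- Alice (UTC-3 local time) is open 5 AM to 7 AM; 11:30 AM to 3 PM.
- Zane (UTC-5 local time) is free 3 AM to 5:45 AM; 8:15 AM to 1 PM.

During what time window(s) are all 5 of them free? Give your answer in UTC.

08:30-10:00, 15:15-17:15

Clara in UTC: 08:30-13:15, 15:15-17:15 (subtract 4h to convert from UTC+4).
Freya in UTC: 08:30-12:15, 13:45-18:00 (add 3h to convert from UTC-3).
Omar in UTC: 08:00-10:45, 14:45-18:00 (subtract 4h to convert from UTC+4).
Alice in UTC: 08:00-10:00, 14:30-18:00 (add 3h to convert from UTC-3).
Zane in UTC: 08:00-10:45, 13:15-18:00 (add 5h to convert from UTC-5).
Clara ∩ Freya: 08:30-12:15, 15:15-17:15.
Clara ∩ Freya ∩ Omar: 08:30-10:45, 15:15-17:15.
Clara ∩ Freya ∩ Omar ∩ Alice: 08:30-10:00, 15:15-17:15.
Clara ∩ Freya ∩ Omar ∩ Alice ∩ Zane: 08:30-10:00, 15:15-17:15.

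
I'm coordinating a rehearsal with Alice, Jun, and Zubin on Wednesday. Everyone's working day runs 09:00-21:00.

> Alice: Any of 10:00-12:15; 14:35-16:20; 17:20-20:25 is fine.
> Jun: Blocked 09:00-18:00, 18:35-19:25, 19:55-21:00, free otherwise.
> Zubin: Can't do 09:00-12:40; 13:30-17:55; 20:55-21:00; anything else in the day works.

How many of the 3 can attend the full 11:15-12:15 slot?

Alice free: 10:00-12:15, 14:35-16:20, 17:20-20:25.
Jun free: 18:00-18:35, 19:25-19:55 (invert busy blocks within the working day).
Zubin free: 12:40-13:30, 17:55-20:55 (invert busy blocks within the working day).
Alice can make the full 11:15-12:15 slot — that's 1.

1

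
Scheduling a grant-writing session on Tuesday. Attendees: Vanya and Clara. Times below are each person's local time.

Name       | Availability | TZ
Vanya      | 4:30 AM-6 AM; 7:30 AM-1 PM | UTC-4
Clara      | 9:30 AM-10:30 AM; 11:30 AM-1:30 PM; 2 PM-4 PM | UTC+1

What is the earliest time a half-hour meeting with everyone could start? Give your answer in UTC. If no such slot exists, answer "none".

08:30

Vanya in UTC: 08:30-10:00, 11:30-17:00 (add 4h to convert from UTC-4).
Clara in UTC: 08:30-09:30, 10:30-12:30, 13:00-15:00 (subtract 1h to convert from UTC+1).
Vanya ∩ Clara: 08:30-09:30, 11:30-12:30, 13:00-15:00.
The first common window of at least 30 minutes is 08:30-09:30, so the earliest start is 08:30.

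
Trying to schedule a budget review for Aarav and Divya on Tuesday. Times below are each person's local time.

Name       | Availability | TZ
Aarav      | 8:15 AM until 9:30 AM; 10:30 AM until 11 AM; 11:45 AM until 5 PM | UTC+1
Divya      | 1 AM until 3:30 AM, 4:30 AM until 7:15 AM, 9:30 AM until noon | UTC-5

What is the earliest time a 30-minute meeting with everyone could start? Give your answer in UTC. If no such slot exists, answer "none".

Aarav in UTC: 07:15-08:30, 09:30-10:00, 10:45-16:00 (subtract 1h to convert from UTC+1).
Divya in UTC: 06:00-08:30, 09:30-12:15, 14:30-17:00 (add 5h to convert from UTC-5).
Aarav ∩ Divya: 07:15-08:30, 09:30-10:00, 10:45-12:15, 14:30-16:00.
The first common window of at least 30 minutes is 07:15-08:30, so the earliest start is 07:15.

07:15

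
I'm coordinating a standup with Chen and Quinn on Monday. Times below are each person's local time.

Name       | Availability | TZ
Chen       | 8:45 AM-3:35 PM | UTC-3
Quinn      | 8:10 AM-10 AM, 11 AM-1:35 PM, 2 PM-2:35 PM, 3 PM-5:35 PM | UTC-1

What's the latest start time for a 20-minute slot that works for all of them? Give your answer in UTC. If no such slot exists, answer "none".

Chen in UTC: 11:45-18:35 (add 3h to convert from UTC-3).
Quinn in UTC: 09:10-11:00, 12:00-14:35, 15:00-15:35, 16:00-18:35 (add 1h to convert from UTC-1).
Chen ∩ Quinn: 12:00-14:35, 15:00-15:35, 16:00-18:35.
So the common availability across everyone is 12:00-14:35, 15:00-15:35, 16:00-18:35.
The last common window of at least 20 minutes is 16:00-18:35; a 20-minute meeting can start as late as 18:15 and still end by 18:35.

18:15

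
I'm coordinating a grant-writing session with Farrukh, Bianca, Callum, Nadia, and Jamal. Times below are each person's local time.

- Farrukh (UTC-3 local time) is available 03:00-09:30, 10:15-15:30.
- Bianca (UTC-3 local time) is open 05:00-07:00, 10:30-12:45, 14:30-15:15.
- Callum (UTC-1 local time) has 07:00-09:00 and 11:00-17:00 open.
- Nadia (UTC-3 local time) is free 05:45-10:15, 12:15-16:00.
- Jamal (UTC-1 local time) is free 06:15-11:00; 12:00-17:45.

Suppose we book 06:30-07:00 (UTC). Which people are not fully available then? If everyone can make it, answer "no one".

Farrukh in UTC: 06:00-12:30, 13:15-18:30 (add 3h to convert from UTC-3).
Bianca in UTC: 08:00-10:00, 13:30-15:45, 17:30-18:15 (add 3h to convert from UTC-3).
Callum in UTC: 08:00-10:00, 12:00-18:00 (add 1h to convert from UTC-1).
Nadia in UTC: 08:45-13:15, 15:15-19:00 (add 3h to convert from UTC-3).
Jamal in UTC: 07:15-12:00, 13:00-18:45 (add 1h to convert from UTC-1).
Farrukh: free for 06:30-07:00. Bianca: not fully free for 06:30-07:00. Callum: not fully free for 06:30-07:00. Nadia: not fully free for 06:30-07:00. Jamal: not fully free for 06:30-07:00.

Bianca, Callum, Jamal, Nadia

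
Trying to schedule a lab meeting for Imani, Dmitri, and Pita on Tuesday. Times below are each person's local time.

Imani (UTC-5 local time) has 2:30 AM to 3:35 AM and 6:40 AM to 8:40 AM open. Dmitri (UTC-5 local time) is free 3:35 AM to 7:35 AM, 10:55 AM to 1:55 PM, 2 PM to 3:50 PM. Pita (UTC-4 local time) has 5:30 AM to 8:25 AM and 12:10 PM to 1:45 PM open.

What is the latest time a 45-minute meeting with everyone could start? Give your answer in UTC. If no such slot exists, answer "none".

Imani in UTC: 07:30-08:35, 11:40-13:40 (add 5h to convert from UTC-5).
Dmitri in UTC: 08:35-12:35, 15:55-18:55, 19:00-20:50 (add 5h to convert from UTC-5).
Pita in UTC: 09:30-12:25, 16:10-17:45 (add 4h to convert from UTC-4).
Imani ∩ Dmitri: 11:40-12:35.
Imani ∩ Dmitri ∩ Pita: 11:40-12:25.
The last common window of at least 45 minutes is 11:40-12:25; a 45-minute meeting can start as late as 11:40 and still end by 12:25.

11:40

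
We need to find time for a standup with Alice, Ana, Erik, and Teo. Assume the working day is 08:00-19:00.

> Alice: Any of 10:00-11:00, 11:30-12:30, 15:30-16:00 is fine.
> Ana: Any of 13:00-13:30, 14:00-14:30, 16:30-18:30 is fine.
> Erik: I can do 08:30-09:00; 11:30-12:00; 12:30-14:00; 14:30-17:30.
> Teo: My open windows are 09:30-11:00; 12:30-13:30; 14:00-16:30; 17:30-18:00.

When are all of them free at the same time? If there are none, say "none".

none

Alice ∩ Ana: ∅.
Alice ∩ Ana ∩ Erik: ∅.
Alice ∩ Ana ∩ Erik ∩ Teo: ∅.
There is no time when everyone is free.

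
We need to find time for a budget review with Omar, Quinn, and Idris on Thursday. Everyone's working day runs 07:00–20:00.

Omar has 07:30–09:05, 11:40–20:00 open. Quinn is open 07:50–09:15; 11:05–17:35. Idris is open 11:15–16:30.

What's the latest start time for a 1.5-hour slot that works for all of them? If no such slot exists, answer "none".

Omar ∩ Quinn: 07:50-09:05, 11:40-17:35.
Omar ∩ Quinn ∩ Idris: 11:40-16:30.
Those are the intersection windows.
The last common window of at least 90 minutes is 11:40-16:30; a 90-minute meeting can start as late as 15:00 and still end by 16:30.

15:00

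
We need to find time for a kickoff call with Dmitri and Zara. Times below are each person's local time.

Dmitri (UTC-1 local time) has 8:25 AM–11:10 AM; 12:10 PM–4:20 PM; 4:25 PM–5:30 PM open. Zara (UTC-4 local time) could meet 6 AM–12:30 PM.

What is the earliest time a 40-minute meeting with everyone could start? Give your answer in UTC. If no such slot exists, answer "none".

Dmitri in UTC: 09:25-12:10, 13:10-17:20, 17:25-18:30 (add 1h to convert from UTC-1).
Zara in UTC: 10:00-16:30 (add 4h to convert from UTC-4).
Dmitri ∩ Zara: 10:00-12:10, 13:10-16:30.
The first common window of at least 40 minutes is 10:00-12:10, so the earliest start is 10:00.

10:00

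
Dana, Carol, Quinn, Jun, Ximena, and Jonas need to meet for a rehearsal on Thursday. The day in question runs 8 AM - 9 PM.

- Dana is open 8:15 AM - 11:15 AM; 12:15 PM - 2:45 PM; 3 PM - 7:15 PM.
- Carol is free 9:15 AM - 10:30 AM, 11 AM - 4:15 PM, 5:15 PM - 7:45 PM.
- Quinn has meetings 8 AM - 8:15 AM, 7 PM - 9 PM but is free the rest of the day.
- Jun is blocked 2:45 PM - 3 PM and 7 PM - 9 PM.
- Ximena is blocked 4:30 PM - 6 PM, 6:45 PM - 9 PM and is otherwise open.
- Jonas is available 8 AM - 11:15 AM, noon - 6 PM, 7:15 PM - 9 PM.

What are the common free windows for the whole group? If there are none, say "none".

Dana free: 08:15-11:15, 12:15-14:45, 15:00-19:15.
Carol free: 09:15-10:30, 11:00-16:15, 17:15-19:45.
Quinn free: 08:15-19:00 (invert busy blocks within the working day).
Jun free: 08:00-14:45, 15:00-19:00 (invert busy blocks within the working day).
Ximena free: 08:00-16:30, 18:00-18:45 (invert busy blocks within the working day).
Jonas free: 08:00-11:15, 12:00-18:00, 19:15-21:00.
Dana ∩ Carol: 09:15-10:30, 11:00-11:15, 12:15-14:45, 15:00-16:15, 17:15-19:15.
Dana ∩ Carol ∩ Quinn: 09:15-10:30, 11:00-11:15, 12:15-14:45, 15:00-16:15, 17:15-19:00.
Dana ∩ Carol ∩ Quinn ∩ Jun: 09:15-10:30, 11:00-11:15, 12:15-14:45, 15:00-16:15, 17:15-19:00.
Dana ∩ Carol ∩ Quinn ∩ Jun ∩ Ximena: 09:15-10:30, 11:00-11:15, 12:15-14:45, 15:00-16:15, 18:00-18:45.
Dana ∩ Carol ∩ Quinn ∩ Jun ∩ Ximena ∩ Jonas: 09:15-10:30, 11:00-11:15, 12:15-14:45, 15:00-16:15.
So the common availability across everyone is 09:15-10:30, 11:00-11:15, 12:15-14:45, 15:00-16:15.

09:15-10:30, 11:00-11:15, 12:15-14:45, 15:00-16:15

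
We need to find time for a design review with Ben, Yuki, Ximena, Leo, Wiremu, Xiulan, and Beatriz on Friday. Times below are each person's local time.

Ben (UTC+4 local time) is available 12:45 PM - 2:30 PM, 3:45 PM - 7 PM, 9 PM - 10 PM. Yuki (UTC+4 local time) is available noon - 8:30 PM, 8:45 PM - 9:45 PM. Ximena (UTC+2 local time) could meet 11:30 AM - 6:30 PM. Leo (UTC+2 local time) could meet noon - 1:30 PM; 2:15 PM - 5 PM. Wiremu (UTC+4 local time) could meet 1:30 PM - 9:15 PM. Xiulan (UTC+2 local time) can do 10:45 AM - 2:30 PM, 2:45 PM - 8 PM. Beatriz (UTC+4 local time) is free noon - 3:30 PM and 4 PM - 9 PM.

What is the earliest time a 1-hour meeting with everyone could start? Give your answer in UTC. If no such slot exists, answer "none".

12:45

Ben in UTC: 08:45-10:30, 11:45-15:00, 17:00-18:00 (subtract 4h to convert from UTC+4).
Yuki in UTC: 08:00-16:30, 16:45-17:45 (subtract 4h to convert from UTC+4).
Ximena in UTC: 09:30-16:30 (subtract 2h to convert from UTC+2).
Leo in UTC: 10:00-11:30, 12:15-15:00 (subtract 2h to convert from UTC+2).
Wiremu in UTC: 09:30-17:15 (subtract 4h to convert from UTC+4).
Xiulan in UTC: 08:45-12:30, 12:45-18:00 (subtract 2h to convert from UTC+2).
Beatriz in UTC: 08:00-11:30, 12:00-17:00 (subtract 4h to convert from UTC+4).
Ben ∩ Yuki: 08:45-10:30, 11:45-15:00, 17:00-17:45.
Ben ∩ Yuki ∩ Ximena: 09:30-10:30, 11:45-15:00.
Ben ∩ Yuki ∩ Ximena ∩ Leo: 10:00-10:30, 12:15-15:00.
Ben ∩ Yuki ∩ Ximena ∩ Leo ∩ Wiremu: 10:00-10:30, 12:15-15:00.
Ben ∩ Yuki ∩ Ximena ∩ Leo ∩ Wiremu ∩ Xiulan: 10:00-10:30, 12:15-12:30, 12:45-15:00.
Ben ∩ Yuki ∩ Ximena ∩ Leo ∩ Wiremu ∩ Xiulan ∩ Beatriz: 10:00-10:30, 12:15-12:30, 12:45-15:00.
So the common availability across everyone is 10:00-10:30, 12:15-12:30, 12:45-15:00.
The first common window of at least 60 minutes is 12:45-15:00, so the earliest start is 12:45.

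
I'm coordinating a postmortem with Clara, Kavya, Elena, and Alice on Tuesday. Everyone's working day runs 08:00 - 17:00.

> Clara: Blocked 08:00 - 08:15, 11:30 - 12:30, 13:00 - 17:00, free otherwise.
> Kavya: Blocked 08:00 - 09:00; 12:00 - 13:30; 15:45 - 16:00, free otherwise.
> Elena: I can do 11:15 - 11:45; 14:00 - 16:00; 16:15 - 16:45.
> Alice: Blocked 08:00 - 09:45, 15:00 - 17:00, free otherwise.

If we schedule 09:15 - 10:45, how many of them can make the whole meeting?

2

Clara free: 08:15-11:30, 12:30-13:00 (invert busy blocks within the working day).
Kavya free: 09:00-12:00, 13:30-15:45, 16:00-17:00 (invert busy blocks within the working day).
Elena free: 11:15-11:45, 14:00-16:00, 16:15-16:45.
Alice free: 09:45-15:00 (invert busy blocks within the working day).
Clara and Kavya can make the full 09:15-10:45 slot — that's 2.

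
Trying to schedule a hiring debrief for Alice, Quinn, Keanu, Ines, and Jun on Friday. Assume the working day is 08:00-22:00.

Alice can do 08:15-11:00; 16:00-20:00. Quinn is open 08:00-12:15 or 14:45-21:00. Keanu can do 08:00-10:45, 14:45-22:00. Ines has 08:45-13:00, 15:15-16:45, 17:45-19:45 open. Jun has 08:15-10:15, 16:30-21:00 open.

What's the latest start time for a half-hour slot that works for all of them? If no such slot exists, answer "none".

Alice ∩ Quinn: 08:15-11:00, 16:00-20:00.
Alice ∩ Quinn ∩ Keanu: 08:15-10:45, 16:00-20:00.
Alice ∩ Quinn ∩ Keanu ∩ Ines: 08:45-10:45, 16:00-16:45, 17:45-19:45.
Alice ∩ Quinn ∩ Keanu ∩ Ines ∩ Jun: 08:45-10:15, 16:30-16:45, 17:45-19:45.
So the common availability across everyone is 08:45-10:15, 16:30-16:45, 17:45-19:45.
The last common window of at least 30 minutes is 17:45-19:45; a 30-minute meeting can start as late as 19:15 and still end by 19:45.

19:15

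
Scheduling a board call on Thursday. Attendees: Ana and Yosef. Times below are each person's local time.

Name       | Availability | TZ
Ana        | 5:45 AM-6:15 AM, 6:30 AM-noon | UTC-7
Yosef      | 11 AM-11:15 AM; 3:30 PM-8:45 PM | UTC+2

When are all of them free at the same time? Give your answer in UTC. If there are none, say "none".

13:30-18:45

Ana in UTC: 12:45-13:15, 13:30-19:00 (add 7h to convert from UTC-7).
Yosef in UTC: 09:00-09:15, 13:30-18:45 (subtract 2h to convert from UTC+2).
Ana ∩ Yosef: 13:30-18:45.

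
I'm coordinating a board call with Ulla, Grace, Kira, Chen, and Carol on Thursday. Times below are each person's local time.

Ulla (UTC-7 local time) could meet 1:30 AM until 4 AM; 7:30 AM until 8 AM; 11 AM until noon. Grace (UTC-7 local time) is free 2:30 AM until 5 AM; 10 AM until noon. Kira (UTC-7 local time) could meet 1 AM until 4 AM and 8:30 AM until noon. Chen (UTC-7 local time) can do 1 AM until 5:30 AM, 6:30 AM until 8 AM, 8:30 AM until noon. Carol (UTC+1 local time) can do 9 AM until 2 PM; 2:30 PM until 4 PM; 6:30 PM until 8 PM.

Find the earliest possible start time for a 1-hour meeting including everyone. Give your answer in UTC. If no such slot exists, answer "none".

09:30

Ulla in UTC: 08:30-11:00, 14:30-15:00, 18:00-19:00 (add 7h to convert from UTC-7).
Grace in UTC: 09:30-12:00, 17:00-19:00 (add 7h to convert from UTC-7).
Kira in UTC: 08:00-11:00, 15:30-19:00 (add 7h to convert from UTC-7).
Chen in UTC: 08:00-12:30, 13:30-15:00, 15:30-19:00 (add 7h to convert from UTC-7).
Carol in UTC: 08:00-13:00, 13:30-15:00, 17:30-19:00 (subtract 1h to convert from UTC+1).
Ulla ∩ Grace: 09:30-11:00, 18:00-19:00.
Ulla ∩ Grace ∩ Kira: 09:30-11:00, 18:00-19:00.
Ulla ∩ Grace ∩ Kira ∩ Chen: 09:30-11:00, 18:00-19:00.
Ulla ∩ Grace ∩ Kira ∩ Chen ∩ Carol: 09:30-11:00, 18:00-19:00.
Those are the intersection windows.
The first common window of at least 60 minutes is 09:30-11:00, so the earliest start is 09:30.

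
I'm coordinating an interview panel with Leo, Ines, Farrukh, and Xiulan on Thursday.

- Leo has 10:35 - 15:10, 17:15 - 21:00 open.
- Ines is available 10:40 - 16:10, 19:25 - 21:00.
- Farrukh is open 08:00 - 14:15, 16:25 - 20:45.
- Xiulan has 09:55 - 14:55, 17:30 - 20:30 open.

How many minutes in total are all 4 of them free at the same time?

Leo ∩ Ines: 10:40-15:10, 19:25-21:00.
Leo ∩ Ines ∩ Farrukh: 10:40-14:15, 19:25-20:45.
Leo ∩ Ines ∩ Farrukh ∩ Xiulan: 10:40-14:15, 19:25-20:30.
Those are the intersection windows.
Summing the common windows: 215 + 65 = 280 minutes.

280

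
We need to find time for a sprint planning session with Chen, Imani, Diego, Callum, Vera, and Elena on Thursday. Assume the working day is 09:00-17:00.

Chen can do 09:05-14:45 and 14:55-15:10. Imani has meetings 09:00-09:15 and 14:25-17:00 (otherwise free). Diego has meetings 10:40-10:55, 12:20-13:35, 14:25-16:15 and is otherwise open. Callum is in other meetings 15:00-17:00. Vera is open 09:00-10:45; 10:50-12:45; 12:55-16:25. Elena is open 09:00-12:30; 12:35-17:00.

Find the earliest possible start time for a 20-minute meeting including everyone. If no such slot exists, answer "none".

Chen free: 09:05-14:45, 14:55-15:10.
Imani free: 09:15-14:25 (invert busy blocks within the working day).
Diego free: 09:00-10:40, 10:55-12:20, 13:35-14:25, 16:15-17:00 (invert busy blocks within the working day).
Callum free: 09:00-15:00 (invert busy blocks within the working day).
Vera free: 09:00-10:45, 10:50-12:45, 12:55-16:25.
Elena free: 09:00-12:30, 12:35-17:00.
Chen ∩ Imani: 09:15-14:25.
Chen ∩ Imani ∩ Diego: 09:15-10:40, 10:55-12:20, 13:35-14:25.
Chen ∩ Imani ∩ Diego ∩ Callum: 09:15-10:40, 10:55-12:20, 13:35-14:25.
Chen ∩ Imani ∩ Diego ∩ Callum ∩ Vera: 09:15-10:40, 10:55-12:20, 13:35-14:25.
Chen ∩ Imani ∩ Diego ∩ Callum ∩ Vera ∩ Elena: 09:15-10:40, 10:55-12:20, 13:35-14:25.
The first common window of at least 20 minutes is 09:15-10:40, so the earliest start is 09:15.

09:15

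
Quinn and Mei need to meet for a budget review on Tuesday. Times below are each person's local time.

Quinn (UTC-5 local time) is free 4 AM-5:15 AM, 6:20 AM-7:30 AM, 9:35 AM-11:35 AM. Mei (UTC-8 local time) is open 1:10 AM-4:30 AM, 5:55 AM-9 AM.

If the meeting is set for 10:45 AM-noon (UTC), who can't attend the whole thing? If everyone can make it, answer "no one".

Quinn

Quinn in UTC: 09:00-10:15, 11:20-12:30, 14:35-16:35 (add 5h to convert from UTC-5).
Mei in UTC: 09:10-12:30, 13:55-17:00 (add 8h to convert from UTC-8).
Quinn: not fully free for 10:45-12:00. Mei: free for 10:45-12:00.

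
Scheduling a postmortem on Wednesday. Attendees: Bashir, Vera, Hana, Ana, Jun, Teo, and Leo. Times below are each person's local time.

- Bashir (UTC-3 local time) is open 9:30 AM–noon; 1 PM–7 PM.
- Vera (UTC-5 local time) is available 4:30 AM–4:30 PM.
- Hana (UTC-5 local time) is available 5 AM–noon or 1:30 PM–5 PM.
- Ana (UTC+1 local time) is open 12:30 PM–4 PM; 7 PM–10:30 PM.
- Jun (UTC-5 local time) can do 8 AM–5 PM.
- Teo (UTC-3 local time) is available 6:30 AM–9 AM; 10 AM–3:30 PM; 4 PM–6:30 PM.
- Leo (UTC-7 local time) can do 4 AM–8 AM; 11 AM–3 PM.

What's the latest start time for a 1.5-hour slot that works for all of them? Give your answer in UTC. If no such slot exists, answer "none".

Bashir in UTC: 12:30-15:00, 16:00-22:00 (add 3h to convert from UTC-3).
Vera in UTC: 09:30-21:30 (add 5h to convert from UTC-5).
Hana in UTC: 10:00-17:00, 18:30-22:00 (add 5h to convert from UTC-5).
Ana in UTC: 11:30-15:00, 18:00-21:30 (subtract 1h to convert from UTC+1).
Jun in UTC: 13:00-22:00 (add 5h to convert from UTC-5).
Teo in UTC: 09:30-12:00, 13:00-18:30, 19:00-21:30 (add 3h to convert from UTC-3).
Leo in UTC: 11:00-15:00, 18:00-22:00 (add 7h to convert from UTC-7).
Bashir ∩ Vera: 12:30-15:00, 16:00-21:30.
Bashir ∩ Vera ∩ Hana: 12:30-15:00, 16:00-17:00, 18:30-21:30.
Bashir ∩ Vera ∩ Hana ∩ Ana: 12:30-15:00, 18:30-21:30.
Bashir ∩ Vera ∩ Hana ∩ Ana ∩ Jun: 13:00-15:00, 18:30-21:30.
Bashir ∩ Vera ∩ Hana ∩ Ana ∩ Jun ∩ Teo: 13:00-15:00, 19:00-21:30.
Bashir ∩ Vera ∩ Hana ∩ Ana ∩ Jun ∩ Teo ∩ Leo: 13:00-15:00, 19:00-21:30.
So the common availability across everyone is 13:00-15:00, 19:00-21:30.
The last common window of at least 90 minutes is 19:00-21:30; a 90-minute meeting can start as late as 20:00 and still end by 21:30.

20:00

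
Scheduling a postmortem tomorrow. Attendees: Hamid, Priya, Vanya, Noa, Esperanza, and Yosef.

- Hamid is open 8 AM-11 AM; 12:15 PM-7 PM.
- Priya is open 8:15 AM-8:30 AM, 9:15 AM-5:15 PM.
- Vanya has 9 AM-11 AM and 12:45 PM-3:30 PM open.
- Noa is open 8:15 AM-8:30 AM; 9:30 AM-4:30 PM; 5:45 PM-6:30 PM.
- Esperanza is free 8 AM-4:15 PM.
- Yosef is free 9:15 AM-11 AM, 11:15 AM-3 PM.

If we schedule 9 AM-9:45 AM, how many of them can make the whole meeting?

Hamid, Vanya, and Esperanza can make the full 09:00-09:45 slot — that's 3.

3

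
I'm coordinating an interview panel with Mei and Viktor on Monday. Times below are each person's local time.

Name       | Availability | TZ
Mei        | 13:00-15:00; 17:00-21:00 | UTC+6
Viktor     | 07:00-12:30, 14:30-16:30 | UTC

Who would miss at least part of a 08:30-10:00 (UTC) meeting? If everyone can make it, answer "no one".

Mei in UTC: 07:00-09:00, 11:00-15:00 (subtract 6h to convert from UTC+6).
Viktor in UTC: 07:00-12:30, 14:30-16:30.
Mei: not fully free for 08:30-10:00. Viktor: free for 08:30-10:00.

Mei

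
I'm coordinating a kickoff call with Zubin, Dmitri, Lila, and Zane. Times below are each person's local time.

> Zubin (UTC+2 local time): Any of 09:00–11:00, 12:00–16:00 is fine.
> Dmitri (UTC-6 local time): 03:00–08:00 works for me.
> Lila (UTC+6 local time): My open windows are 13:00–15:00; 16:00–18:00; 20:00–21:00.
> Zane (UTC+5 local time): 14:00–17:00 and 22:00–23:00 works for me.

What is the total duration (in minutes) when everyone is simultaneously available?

120

Zubin in UTC: 07:00-09:00, 10:00-14:00 (subtract 2h to convert from UTC+2).
Dmitri in UTC: 09:00-14:00 (add 6h to convert from UTC-6).
Lila in UTC: 07:00-09:00, 10:00-12:00, 14:00-15:00 (subtract 6h to convert from UTC+6).
Zane in UTC: 09:00-12:00, 17:00-18:00 (subtract 5h to convert from UTC+5).
Zubin ∩ Dmitri: 10:00-14:00.
Zubin ∩ Dmitri ∩ Lila: 10:00-12:00.
Zubin ∩ Dmitri ∩ Lila ∩ Zane: 10:00-12:00.
That's a single block of 120 minutes.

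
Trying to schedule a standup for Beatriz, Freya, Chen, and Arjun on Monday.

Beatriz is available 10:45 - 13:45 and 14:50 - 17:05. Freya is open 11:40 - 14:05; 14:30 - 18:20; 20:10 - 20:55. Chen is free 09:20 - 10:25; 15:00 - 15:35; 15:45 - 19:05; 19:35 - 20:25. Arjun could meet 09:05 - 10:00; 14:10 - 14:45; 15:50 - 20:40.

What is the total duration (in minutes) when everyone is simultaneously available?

Beatriz ∩ Freya: 11:40-13:45, 14:50-17:05.
Beatriz ∩ Freya ∩ Chen: 15:00-15:35, 15:45-17:05.
Beatriz ∩ Freya ∩ Chen ∩ Arjun: 15:50-17:05.
Those are the intersection windows.
That's a single block of 75 minutes.

75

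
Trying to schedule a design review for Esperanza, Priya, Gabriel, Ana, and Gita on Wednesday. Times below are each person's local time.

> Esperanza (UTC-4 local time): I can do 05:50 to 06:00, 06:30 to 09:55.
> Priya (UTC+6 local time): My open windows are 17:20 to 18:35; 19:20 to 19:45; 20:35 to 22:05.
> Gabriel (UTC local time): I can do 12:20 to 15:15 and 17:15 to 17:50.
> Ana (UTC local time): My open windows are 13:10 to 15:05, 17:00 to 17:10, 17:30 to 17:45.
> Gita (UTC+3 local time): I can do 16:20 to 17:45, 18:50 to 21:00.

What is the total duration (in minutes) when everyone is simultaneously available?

25

Esperanza in UTC: 09:50-10:00, 10:30-13:55 (add 4h to convert from UTC-4).
Priya in UTC: 11:20-12:35, 13:20-13:45, 14:35-16:05 (subtract 6h to convert from UTC+6).
Gabriel in UTC: 12:20-15:15, 17:15-17:50.
Ana in UTC: 13:10-15:05, 17:00-17:10, 17:30-17:45.
Gita in UTC: 13:20-14:45, 15:50-18:00 (subtract 3h to convert from UTC+3).
Esperanza ∩ Priya: 11:20-12:35, 13:20-13:45.
Esperanza ∩ Priya ∩ Gabriel: 12:20-12:35, 13:20-13:45.
Esperanza ∩ Priya ∩ Gabriel ∩ Ana: 13:20-13:45.
Esperanza ∩ Priya ∩ Gabriel ∩ Ana ∩ Gita: 13:20-13:45.
That's a single block of 25 minutes.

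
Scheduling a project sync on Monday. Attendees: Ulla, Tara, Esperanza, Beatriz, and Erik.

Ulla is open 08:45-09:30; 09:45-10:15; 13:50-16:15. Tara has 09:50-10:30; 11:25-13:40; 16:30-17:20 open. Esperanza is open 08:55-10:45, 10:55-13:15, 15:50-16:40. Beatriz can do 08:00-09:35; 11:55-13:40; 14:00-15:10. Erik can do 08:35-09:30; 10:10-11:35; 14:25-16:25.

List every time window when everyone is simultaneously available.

none

Ulla ∩ Tara: 09:50-10:15.
Ulla ∩ Tara ∩ Esperanza: 09:50-10:15.
Ulla ∩ Tara ∩ Esperanza ∩ Beatriz: ∅.
Ulla ∩ Tara ∩ Esperanza ∩ Beatriz ∩ Erik: ∅.
There is no time when everyone is free.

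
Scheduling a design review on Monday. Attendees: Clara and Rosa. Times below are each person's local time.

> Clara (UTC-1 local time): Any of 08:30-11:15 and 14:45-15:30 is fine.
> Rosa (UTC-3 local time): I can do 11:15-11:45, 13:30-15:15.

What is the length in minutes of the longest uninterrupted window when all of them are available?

0

Clara in UTC: 09:30-12:15, 15:45-16:30 (add 1h to convert from UTC-1).
Rosa in UTC: 14:15-14:45, 16:30-18:15 (add 3h to convert from UTC-3).
Clara ∩ Rosa: ∅.
There is no time when everyone is free.
No common window exists, so the longest block is 0 minutes.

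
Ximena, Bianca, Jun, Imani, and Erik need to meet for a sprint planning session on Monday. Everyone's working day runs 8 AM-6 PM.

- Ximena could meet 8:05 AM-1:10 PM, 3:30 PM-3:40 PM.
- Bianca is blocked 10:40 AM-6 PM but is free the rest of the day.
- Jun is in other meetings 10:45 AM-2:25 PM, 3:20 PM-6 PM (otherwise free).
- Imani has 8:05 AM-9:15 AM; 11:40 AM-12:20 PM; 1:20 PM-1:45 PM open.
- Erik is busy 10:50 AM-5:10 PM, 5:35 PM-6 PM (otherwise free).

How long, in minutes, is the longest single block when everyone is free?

Ximena free: 08:05-13:10, 15:30-15:40.
Bianca free: 08:00-10:40 (invert busy blocks within the working day).
Jun free: 08:00-10:45, 14:25-15:20 (invert busy blocks within the working day).
Imani free: 08:05-09:15, 11:40-12:20, 13:20-13:45.
Erik free: 08:00-10:50, 17:10-17:35 (invert busy blocks within the working day).
Ximena ∩ Bianca: 08:05-10:40.
Ximena ∩ Bianca ∩ Jun: 08:05-10:40.
Ximena ∩ Bianca ∩ Jun ∩ Imani: 08:05-09:15.
Ximena ∩ Bianca ∩ Jun ∩ Imani ∩ Erik: 08:05-09:15.
The longest is 08:05-09:15 at 70 minutes.

70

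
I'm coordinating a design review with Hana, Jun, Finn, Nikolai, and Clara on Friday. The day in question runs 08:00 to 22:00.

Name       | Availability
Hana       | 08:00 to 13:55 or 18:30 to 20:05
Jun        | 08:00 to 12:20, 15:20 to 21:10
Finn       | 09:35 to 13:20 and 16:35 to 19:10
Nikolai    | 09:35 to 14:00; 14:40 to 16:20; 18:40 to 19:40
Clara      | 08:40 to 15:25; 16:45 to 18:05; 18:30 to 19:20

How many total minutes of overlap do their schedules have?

195

Hana ∩ Jun: 08:00-12:20, 18:30-20:05.
Hana ∩ Jun ∩ Finn: 09:35-12:20, 18:30-19:10.
Hana ∩ Jun ∩ Finn ∩ Nikolai: 09:35-12:20, 18:40-19:10.
Hana ∩ Jun ∩ Finn ∩ Nikolai ∩ Clara: 09:35-12:20, 18:40-19:10.
So the common availability across everyone is 09:35-12:20, 18:40-19:10.
Summing the common windows: 165 + 30 = 195 minutes.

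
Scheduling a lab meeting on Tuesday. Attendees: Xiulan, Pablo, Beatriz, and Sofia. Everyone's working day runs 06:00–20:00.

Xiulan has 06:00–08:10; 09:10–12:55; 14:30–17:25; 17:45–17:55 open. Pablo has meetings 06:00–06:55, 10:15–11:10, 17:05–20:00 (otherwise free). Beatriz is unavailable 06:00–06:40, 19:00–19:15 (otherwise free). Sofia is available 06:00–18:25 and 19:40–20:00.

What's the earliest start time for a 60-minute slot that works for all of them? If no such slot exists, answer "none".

Xiulan free: 06:00-08:10, 09:10-12:55, 14:30-17:25, 17:45-17:55.
Pablo free: 06:55-10:15, 11:10-17:05 (invert busy blocks within the working day).
Beatriz free: 06:40-19:00, 19:15-20:00 (invert busy blocks within the working day).
Sofia free: 06:00-18:25, 19:40-20:00.
Xiulan ∩ Pablo: 06:55-08:10, 09:10-10:15, 11:10-12:55, 14:30-17:05.
Xiulan ∩ Pablo ∩ Beatriz: 06:55-08:10, 09:10-10:15, 11:10-12:55, 14:30-17:05.
Xiulan ∩ Pablo ∩ Beatriz ∩ Sofia: 06:55-08:10, 09:10-10:15, 11:10-12:55, 14:30-17:05.
The first common window of at least 60 minutes is 06:55-08:10, so the earliest start is 06:55.

06:55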